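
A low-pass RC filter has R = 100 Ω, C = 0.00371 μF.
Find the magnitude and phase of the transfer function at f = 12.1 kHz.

Step 1 — Angular frequency: ω = 2π·1.21e+04 = 7.603e+04 rad/s.
Step 2 — Transfer function: H(jω) = 1/(1 + jωRC).
Step 3 — Denominator: 1 + jωRC = 1 + j·7.603e+04·100·3.71e-09 = 1 + j0.02821.
Step 4 — H = 0.9992 - j0.02818.
Step 5 — Magnitude: |H| = 0.9996 (-0.0 dB); phase: φ = -1.6°.

|H| = 0.9996 (-0.0 dB), φ = -1.6°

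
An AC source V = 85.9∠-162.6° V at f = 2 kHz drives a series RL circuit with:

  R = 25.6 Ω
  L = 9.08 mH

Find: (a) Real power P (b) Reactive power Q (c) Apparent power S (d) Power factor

Step 1 — Angular frequency: ω = 2π·f = 2π·2000 = 1.257e+04 rad/s.
Step 2 — Component impedances:
  R: Z = R = 25.6 Ω
  L: Z = jωL = j·1.257e+04·0.00908 = 0 + j114.1 Ω
Step 3 — Series combination: Z_total = R + L = 25.6 + j114.1 Ω = 116.9∠77.4° Ω.
Step 4 — Source phasor: V = 85.9∠-162.6° V = -81.97 - j25.69 V.
Step 5 — Current: I = V / Z = -0.3678 + j0.6359 A = 0.7346∠120.0° A.
Step 6 — Complex power: S = V·I* = 13.81 + j61.57 VA.
Step 7 — Real power: P = Re(S) = 13.81 W.
Step 8 — Reactive power: Q = Im(S) = 61.57 VAR.
Step 9 — Apparent power: |S| = 63.1 VA.
Step 10 — Power factor: PF = P/|S| = 0.2189 (lagging).

(a) P = 13.81 W  (b) Q = 61.57 VAR  (c) S = 63.1 VA  (d) PF = 0.2189 (lagging)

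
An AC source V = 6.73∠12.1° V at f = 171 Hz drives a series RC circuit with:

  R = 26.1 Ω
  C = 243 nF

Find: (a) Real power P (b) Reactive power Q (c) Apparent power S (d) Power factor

Step 1 — Angular frequency: ω = 2π·f = 2π·171 = 1074 rad/s.
Step 2 — Component impedances:
  R: Z = R = 26.1 Ω
  C: Z = 1/(jωC) = -j/(ω·C) = 0 - j3830 Ω
Step 3 — Series combination: Z_total = R + C = 26.1 - j3830 Ω = 3830∠-89.6° Ω.
Step 4 — Source phasor: V = 6.73∠12.1° V = 6.58 + j1.411 V.
Step 5 — Current: I = V / Z = -0.0003566 + j0.00172 A = 0.001757∠101.7° A.
Step 6 — Complex power: S = V·I* = 8.058e-05 - j0.01182 VA.
Step 7 — Real power: P = Re(S) = 8.058e-05 W.
Step 8 — Reactive power: Q = Im(S) = -0.01182 VAR.
Step 9 — Apparent power: |S| = 0.01183 VA.
Step 10 — Power factor: PF = P/|S| = 0.006814 (leading).

(a) P = 8.058e-05 W  (b) Q = -0.01182 VAR  (c) S = 0.01183 VA  (d) PF = 0.006814 (leading)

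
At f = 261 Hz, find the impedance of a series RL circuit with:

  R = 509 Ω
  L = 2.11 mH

Step 1 — Angular frequency: ω = 2π·f = 2π·261 = 1640 rad/s.
Step 2 — Component impedances:
  R: Z = R = 509 Ω
  L: Z = jωL = j·1640·0.00211 = 0 + j3.46 Ω
Step 3 — Series combination: Z_total = R + L = 509 + j3.46 Ω = 509∠0.4° Ω.

Z = 509 + j3.46 Ω = 509∠0.4° Ω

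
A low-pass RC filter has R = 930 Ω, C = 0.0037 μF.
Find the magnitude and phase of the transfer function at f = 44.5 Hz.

Step 1 — Angular frequency: ω = 2π·44.5 = 279.6 rad/s.
Step 2 — Transfer function: H(jω) = 1/(1 + jωRC).
Step 3 — Denominator: 1 + jωRC = 1 + j·279.6·930·3.7e-09 = 1 + j0.0009621.
Step 4 — H = 1 - j0.0009621.
Step 5 — Magnitude: |H| = 1 (-0.0 dB); phase: φ = -0.1°.

|H| = 1 (-0.0 dB), φ = -0.1°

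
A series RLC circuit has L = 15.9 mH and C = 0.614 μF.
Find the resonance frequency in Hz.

Step 1 — Resonance condition Im(Z)=0 gives ω₀ = 1/√(LC).
Step 2 — ω₀ = 1/√(0.0159·6.14e-07) = 1.012e+04 rad/s.
Step 3 — f₀ = ω₀/(2π) = 1611 Hz.

f₀ = 1611 Hz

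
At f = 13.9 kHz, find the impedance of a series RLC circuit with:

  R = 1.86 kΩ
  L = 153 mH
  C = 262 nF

Step 1 — Angular frequency: ω = 2π·f = 2π·1.39e+04 = 8.734e+04 rad/s.
Step 2 — Component impedances:
  R: Z = R = 1860 Ω
  L: Z = jωL = j·8.734e+04·0.153 = 0 + j1.336e+04 Ω
  C: Z = 1/(jωC) = -j/(ω·C) = 0 - j43.7 Ω
Step 3 — Series combination: Z_total = R + L + C = 1860 + j1.332e+04 Ω = 1.345e+04∠82.0° Ω.

Z = 1860 + j1.332e+04 Ω = 1.345e+04∠82.0° Ω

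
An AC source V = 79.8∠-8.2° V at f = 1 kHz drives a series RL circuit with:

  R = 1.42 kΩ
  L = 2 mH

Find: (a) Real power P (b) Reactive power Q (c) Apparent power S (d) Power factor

Step 1 — Angular frequency: ω = 2π·f = 2π·1000 = 6283 rad/s.
Step 2 — Component impedances:
  R: Z = R = 1420 Ω
  L: Z = jωL = j·6283·0.002 = 0 + j12.57 Ω
Step 3 — Series combination: Z_total = R + L = 1420 + j12.57 Ω = 1420∠0.5° Ω.
Step 4 — Source phasor: V = 79.8∠-8.2° V = 78.98 - j11.38 V.
Step 5 — Current: I = V / Z = 0.05555 - j0.008507 A = 0.05619∠-8.7° A.
Step 6 — Complex power: S = V·I* = 4.484 + j0.03968 VA.
Step 7 — Real power: P = Re(S) = 4.484 W.
Step 8 — Reactive power: Q = Im(S) = 0.03968 VAR.
Step 9 — Apparent power: |S| = 4.484 VA.
Step 10 — Power factor: PF = P/|S| = 1 (lagging).

(a) P = 4.484 W  (b) Q = 0.03968 VAR  (c) S = 4.484 VA  (d) PF = 1 (lagging)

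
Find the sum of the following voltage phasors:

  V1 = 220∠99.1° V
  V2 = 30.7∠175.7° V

Step 1 — Convert each phasor to rectangular form:
  V1 = 220·(cos(99.1°) + j·sin(99.1°)) = -34.79 + j217.2 V
  V2 = 30.7·(cos(175.7°) + j·sin(175.7°)) = -30.61 + j2.302 V
Step 2 — Sum components: V_total = -65.41 + j219.5 V.
Step 3 — Convert to polar: |V_total| = 229.1 V, ∠V_total = 106.6°.

V_total = 229.1∠106.6° V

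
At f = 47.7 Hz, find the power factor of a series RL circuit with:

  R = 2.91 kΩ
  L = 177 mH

Step 1 — Angular frequency: ω = 2π·f = 2π·47.7 = 299.7 rad/s.
Step 2 — Component impedances:
  R: Z = R = 2910 Ω
  L: Z = jωL = j·299.7·0.177 = 0 + j53.05 Ω
Step 3 — Series combination: Z_total = R + L = 2910 + j53.05 Ω = 2910∠1.0° Ω.
Step 4 — Power factor: PF = cos(φ) = Re(Z)/|Z| = 2910/2910.5 = 0.9998.
Step 5 — Type: Im(Z) = 53.05 ⇒ lagging (phase φ = 1.0°).

PF = 0.9998 (lagging, φ = 1.0°)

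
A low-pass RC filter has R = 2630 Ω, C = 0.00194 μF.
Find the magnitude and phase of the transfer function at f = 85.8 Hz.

Step 1 — Angular frequency: ω = 2π·85.8 = 539.1 rad/s.
Step 2 — Transfer function: H(jω) = 1/(1 + jωRC).
Step 3 — Denominator: 1 + jωRC = 1 + j·539.1·2630·1.94e-09 = 1 + j0.002751.
Step 4 — H = 1 - j0.002751.
Step 5 — Magnitude: |H| = 1 (-0.0 dB); phase: φ = -0.2°.

|H| = 1 (-0.0 dB), φ = -0.2°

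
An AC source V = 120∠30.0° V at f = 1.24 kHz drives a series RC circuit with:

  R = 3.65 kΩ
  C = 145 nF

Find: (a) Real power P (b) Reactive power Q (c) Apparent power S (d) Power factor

Step 1 — Angular frequency: ω = 2π·f = 2π·1240 = 7791 rad/s.
Step 2 — Component impedances:
  R: Z = R = 3650 Ω
  C: Z = 1/(jωC) = -j/(ω·C) = 0 - j885.2 Ω
Step 3 — Series combination: Z_total = R + C = 3650 - j885.2 Ω = 3756∠-13.6° Ω.
Step 4 — Source phasor: V = 120∠30.0° V = 103.9 + j60 V.
Step 5 — Current: I = V / Z = 0.02313 + j0.02205 A = 0.03195∠43.6° A.
Step 6 — Complex power: S = V·I* = 3.726 - j0.9036 VA.
Step 7 — Real power: P = Re(S) = 3.726 W.
Step 8 — Reactive power: Q = Im(S) = -0.9036 VAR.
Step 9 — Apparent power: |S| = 3.834 VA.
Step 10 — Power factor: PF = P/|S| = 0.9718 (leading).

(a) P = 3.726 W  (b) Q = -0.9036 VAR  (c) S = 3.834 VA  (d) PF = 0.9718 (leading)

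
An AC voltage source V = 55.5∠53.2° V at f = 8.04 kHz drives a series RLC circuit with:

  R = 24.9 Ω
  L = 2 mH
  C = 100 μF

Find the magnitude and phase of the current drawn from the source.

Step 1 — Angular frequency: ω = 2π·f = 2π·8040 = 5.052e+04 rad/s.
Step 2 — Component impedances:
  R: Z = R = 24.9 Ω
  L: Z = jωL = j·5.052e+04·0.002 = 0 + j101 Ω
  C: Z = 1/(jωC) = -j/(ω·C) = 0 - j0.198 Ω
Step 3 — Series combination: Z_total = R + L + C = 24.9 + j100.8 Ω = 103.9∠76.1° Ω.
Step 4 — Source phasor: V = 55.5∠53.2° V = 33.25 + j44.44 V.
Step 5 — Ohm's law: I = V / Z_total = (33.25 + j44.44) / (24.9 + j100.8) = 0.4921 - j0.2082 A.
Step 6 — Convert to polar: |I| = 0.5343 A, ∠I = -22.9°.

I = 0.5343∠-22.9° A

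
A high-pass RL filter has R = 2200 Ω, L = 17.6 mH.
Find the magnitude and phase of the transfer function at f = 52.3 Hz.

Step 1 — Angular frequency: ω = 2π·52.3 = 328.6 rad/s.
Step 2 — Transfer function: H(jω) = jωL/(R + jωL).
Step 3 — Numerator jωL = j·5.784; denominator R + jωL = 2200 + j5.784.
Step 4 — H = 6.911e-06 + j0.002629.
Step 5 — Magnitude: |H| = 0.002629 (-51.6 dB); phase: φ = 89.8°.

|H| = 0.002629 (-51.6 dB), φ = 89.8°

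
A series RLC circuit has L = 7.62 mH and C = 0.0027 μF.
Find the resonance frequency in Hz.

Step 1 — Resonance condition Im(Z)=0 gives ω₀ = 1/√(LC).
Step 2 — ω₀ = 1/√(0.00762·2.7e-09) = 2.205e+05 rad/s.
Step 3 — f₀ = ω₀/(2π) = 3.509e+04 Hz.

f₀ = 3.509e+04 Hz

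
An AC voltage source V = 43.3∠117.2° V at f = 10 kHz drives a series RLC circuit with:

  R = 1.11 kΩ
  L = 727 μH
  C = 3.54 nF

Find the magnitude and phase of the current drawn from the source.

Step 1 — Angular frequency: ω = 2π·f = 2π·1e+04 = 6.283e+04 rad/s.
Step 2 — Component impedances:
  R: Z = R = 1110 Ω
  L: Z = jωL = j·6.283e+04·0.000727 = 0 + j45.68 Ω
  C: Z = 1/(jωC) = -j/(ω·C) = 0 - j4496 Ω
Step 3 — Series combination: Z_total = R + L + C = 1110 - j4450 Ω = 4587∠-76.0° Ω.
Step 4 — Source phasor: V = 43.3∠117.2° V = -19.79 + j38.51 V.
Step 5 — Ohm's law: I = V / Z_total = (-19.79 + j38.51) / (1110 - j4450) = -0.009191 - j0.002155 A.
Step 6 — Convert to polar: |I| = 0.009441 A, ∠I = -166.8°.

I = 0.009441∠-166.8° A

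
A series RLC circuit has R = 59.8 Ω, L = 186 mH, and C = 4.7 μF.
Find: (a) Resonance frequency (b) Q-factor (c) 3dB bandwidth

Step 1 — Resonance: ω₀ = 1/√(LC) = 1/√(0.186·4.7e-06) = 1070 rad/s.
Step 2 — f₀ = ω₀/(2π) = 170.2 Hz.
Step 3 — Series Q: Q = ω₀L/R = 1070·0.186/59.8 = 3.327.
Step 4 — Bandwidth: Δω = ω₀/Q = 321.5 rad/s; BW = Δω/(2π) = 51.17 Hz.

(a) f₀ = 170.2 Hz  (b) Q = 3.327  (c) BW = 51.17 Hz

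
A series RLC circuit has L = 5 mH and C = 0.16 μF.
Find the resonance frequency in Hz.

Step 1 — Resonance condition Im(Z)=0 gives ω₀ = 1/√(LC).
Step 2 — ω₀ = 1/√(0.005·1.6e-07) = 3.536e+04 rad/s.
Step 3 — f₀ = ω₀/(2π) = 5627 Hz.

f₀ = 5627 Hz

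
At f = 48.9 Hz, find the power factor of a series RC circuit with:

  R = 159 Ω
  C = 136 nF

Step 1 — Angular frequency: ω = 2π·f = 2π·48.9 = 307.2 rad/s.
Step 2 — Component impedances:
  R: Z = R = 159 Ω
  C: Z = 1/(jωC) = -j/(ω·C) = 0 - j2.393e+04 Ω
Step 3 — Series combination: Z_total = R + C = 159 - j2.393e+04 Ω = 2.393e+04∠-89.6° Ω.
Step 4 — Power factor: PF = cos(φ) = Re(Z)/|Z| = 159/2.393e+04 = 0.006644.
Step 5 — Type: Im(Z) = -2.393e+04 ⇒ leading (phase φ = -89.6°).

PF = 0.006644 (leading, φ = -89.6°)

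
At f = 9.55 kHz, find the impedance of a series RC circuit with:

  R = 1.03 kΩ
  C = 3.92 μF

Step 1 — Angular frequency: ω = 2π·f = 2π·9550 = 6e+04 rad/s.
Step 2 — Component impedances:
  R: Z = R = 1030 Ω
  C: Z = 1/(jωC) = -j/(ω·C) = 0 - j4.251 Ω
Step 3 — Series combination: Z_total = R + C = 1030 - j4.251 Ω = 1030∠-0.2° Ω.

Z = 1030 - j4.251 Ω = 1030∠-0.2° Ω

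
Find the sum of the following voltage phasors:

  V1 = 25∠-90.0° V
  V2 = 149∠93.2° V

Step 1 — Convert each phasor to rectangular form:
  V1 = 25·(cos(-90.0°) + j·sin(-90.0°)) = 0 - j25 V
  V2 = 149·(cos(93.2°) + j·sin(93.2°)) = -8.317 + j148.8 V
Step 2 — Sum components: V_total = -8.317 + j123.8 V.
Step 3 — Convert to polar: |V_total| = 124 V, ∠V_total = 93.8°.

V_total = 124∠93.8° V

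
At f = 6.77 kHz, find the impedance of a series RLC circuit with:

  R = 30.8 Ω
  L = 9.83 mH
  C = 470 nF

Step 1 — Angular frequency: ω = 2π·f = 2π·6770 = 4.254e+04 rad/s.
Step 2 — Component impedances:
  R: Z = R = 30.8 Ω
  L: Z = jωL = j·4.254e+04·0.00983 = 0 + j418.1 Ω
  C: Z = 1/(jωC) = -j/(ω·C) = 0 - j50.02 Ω
Step 3 — Series combination: Z_total = R + L + C = 30.8 + j368.1 Ω = 369.4∠85.2° Ω.

Z = 30.8 + j368.1 Ω = 369.4∠85.2° Ω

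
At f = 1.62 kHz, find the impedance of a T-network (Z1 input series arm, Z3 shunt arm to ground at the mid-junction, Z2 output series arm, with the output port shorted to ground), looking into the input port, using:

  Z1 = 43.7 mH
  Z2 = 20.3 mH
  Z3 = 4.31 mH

Step 1 — Angular frequency: ω = 2π·f = 2π·1620 = 1.018e+04 rad/s.
Step 2 — Component impedances:
  Z1: Z = jωL = j·1.018e+04·0.0437 = 0 + j444.8 Ω
  Z2: Z = jωL = j·1.018e+04·0.0203 = 0 + j206.6 Ω
  Z3: Z = jωL = j·1.018e+04·0.00431 = 0 + j43.87 Ω
Step 3 — With the output port shorted to ground, the output series arm Z2 runs from the junction to ground; the shunt arm Z3 also runs from the junction to ground. They appear in parallel: Z3 || Z2 = 0 + j36.19 Ω.
Step 4 — Series with input arm Z1: Z_in = Z1 + (Z3 || Z2) = 0 + j481 Ω = 481∠90.0° Ω.

Z = 0 + j481 Ω = 481∠90.0° Ω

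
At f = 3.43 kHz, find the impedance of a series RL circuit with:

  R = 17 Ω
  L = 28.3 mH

Step 1 — Angular frequency: ω = 2π·f = 2π·3430 = 2.155e+04 rad/s.
Step 2 — Component impedances:
  R: Z = R = 17 Ω
  L: Z = jωL = j·2.155e+04·0.0283 = 0 + j609.9 Ω
Step 3 — Series combination: Z_total = R + L = 17 + j609.9 Ω = 610.1∠88.4° Ω.

Z = 17 + j609.9 Ω = 610.1∠88.4° Ω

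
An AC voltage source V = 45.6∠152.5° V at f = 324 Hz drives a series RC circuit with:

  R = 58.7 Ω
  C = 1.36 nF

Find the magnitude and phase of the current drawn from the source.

Step 1 — Angular frequency: ω = 2π·f = 2π·324 = 2036 rad/s.
Step 2 — Component impedances:
  R: Z = R = 58.7 Ω
  C: Z = 1/(jωC) = -j/(ω·C) = 0 - j3.612e+05 Ω
Step 3 — Series combination: Z_total = R + C = 58.7 - j3.612e+05 Ω = 3.612e+05∠-90.0° Ω.
Step 4 — Source phasor: V = 45.6∠152.5° V = -40.45 + j21.06 V.
Step 5 — Ohm's law: I = V / Z_total = (-40.45 + j21.06) / (58.7 - j3.612e+05) = -5.831e-05 - j0.000112 A.
Step 6 — Convert to polar: |I| = 0.0001262 A, ∠I = -117.5°.

I = 0.0001262∠-117.5° A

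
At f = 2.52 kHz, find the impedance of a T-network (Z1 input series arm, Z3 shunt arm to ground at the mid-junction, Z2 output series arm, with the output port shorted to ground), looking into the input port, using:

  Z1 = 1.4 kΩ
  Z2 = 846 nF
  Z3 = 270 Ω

Step 1 — Angular frequency: ω = 2π·f = 2π·2520 = 1.583e+04 rad/s.
Step 2 — Component impedances:
  Z1: Z = R = 1400 Ω
  Z2: Z = 1/(jωC) = -j/(ω·C) = 0 - j74.65 Ω
  Z3: Z = R = 270 Ω
Step 3 — With the output port shorted to ground, the output series arm Z2 runs from the junction to ground; the shunt arm Z3 also runs from the junction to ground. They appear in parallel: Z3 || Z2 = 19.18 - j69.35 Ω.
Step 4 — Series with input arm Z1: Z_in = Z1 + (Z3 || Z2) = 1419 - j69.35 Ω = 1421∠-2.8° Ω.

Z = 1419 - j69.35 Ω = 1421∠-2.8° Ω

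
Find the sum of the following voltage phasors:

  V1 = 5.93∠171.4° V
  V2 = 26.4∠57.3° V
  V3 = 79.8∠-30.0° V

Step 1 — Convert each phasor to rectangular form:
  V1 = 5.93·(cos(171.4°) + j·sin(171.4°)) = -5.863 + j0.8867 V
  V2 = 26.4·(cos(57.3°) + j·sin(57.3°)) = 14.26 + j22.22 V
  V3 = 79.8·(cos(-30.0°) + j·sin(-30.0°)) = 69.11 - j39.9 V
Step 2 — Sum components: V_total = 77.51 - j16.8 V.
Step 3 — Convert to polar: |V_total| = 79.31 V, ∠V_total = -12.2°.

V_total = 79.31∠-12.2° V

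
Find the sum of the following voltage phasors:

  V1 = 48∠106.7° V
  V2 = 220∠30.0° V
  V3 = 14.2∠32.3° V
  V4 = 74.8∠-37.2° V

Step 1 — Convert each phasor to rectangular form:
  V1 = 48·(cos(106.7°) + j·sin(106.7°)) = -13.79 + j45.98 V
  V2 = 220·(cos(30.0°) + j·sin(30.0°)) = 190.5 + j110 V
  V3 = 14.2·(cos(32.3°) + j·sin(32.3°)) = 12 + j7.588 V
  V4 = 74.8·(cos(-37.2°) + j·sin(-37.2°)) = 59.58 - j45.22 V
Step 2 — Sum components: V_total = 248.3 + j118.3 V.
Step 3 — Convert to polar: |V_total| = 275.1 V, ∠V_total = 25.5°.

V_total = 275.1∠25.5° V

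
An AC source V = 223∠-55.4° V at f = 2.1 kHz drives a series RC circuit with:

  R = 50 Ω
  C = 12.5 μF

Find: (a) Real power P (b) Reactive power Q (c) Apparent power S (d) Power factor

Step 1 — Angular frequency: ω = 2π·f = 2π·2100 = 1.319e+04 rad/s.
Step 2 — Component impedances:
  R: Z = R = 50 Ω
  C: Z = 1/(jωC) = -j/(ω·C) = 0 - j6.063 Ω
Step 3 — Series combination: Z_total = R + C = 50 - j6.063 Ω = 50.37∠-6.9° Ω.
Step 4 — Source phasor: V = 223∠-55.4° V = 126.6 - j183.6 V.
Step 5 — Current: I = V / Z = 2.935 - j3.315 A = 4.428∠-48.5° A.
Step 6 — Complex power: S = V·I* = 980.2 - j118.9 VA.
Step 7 — Real power: P = Re(S) = 980.2 W.
Step 8 — Reactive power: Q = Im(S) = -118.9 VAR.
Step 9 — Apparent power: |S| = 987.3 VA.
Step 10 — Power factor: PF = P/|S| = 0.9927 (leading).

(a) P = 980.2 W  (b) Q = -118.9 VAR  (c) S = 987.3 VA  (d) PF = 0.9927 (leading)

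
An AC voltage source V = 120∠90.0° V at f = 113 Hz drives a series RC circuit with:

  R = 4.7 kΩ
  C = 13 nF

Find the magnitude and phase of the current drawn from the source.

Step 1 — Angular frequency: ω = 2π·f = 2π·113 = 710 rad/s.
Step 2 — Component impedances:
  R: Z = R = 4700 Ω
  C: Z = 1/(jωC) = -j/(ω·C) = 0 - j1.083e+05 Ω
Step 3 — Series combination: Z_total = R + C = 4700 - j1.083e+05 Ω = 1.084e+05∠-87.5° Ω.
Step 4 — Source phasor: V = 120∠90.0° V = 0 + j120 V.
Step 5 — Ohm's law: I = V / Z_total = (0 + j120) / (4700 - j1.083e+05) = -0.001106 + j4.796e-05 A.
Step 6 — Convert to polar: |I| = 0.001107 A, ∠I = 177.5°.

I = 0.001107∠177.5° A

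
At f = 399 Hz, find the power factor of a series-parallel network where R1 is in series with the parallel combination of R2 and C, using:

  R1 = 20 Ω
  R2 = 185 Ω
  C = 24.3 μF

Step 1 — Angular frequency: ω = 2π·f = 2π·399 = 2507 rad/s.
Step 2 — Component impedances:
  R1: Z = R = 20 Ω
  R2: Z = R = 185 Ω
  C: Z = 1/(jωC) = -j/(ω·C) = 0 - j16.42 Ω
Step 3 — Parallel branch: R2 || C = 1/(1/R2 + 1/C) = 1.445 - j16.29 Ω.
Step 4 — Series with R1: Z_total = R1 + (R2 || C) = 21.45 - j16.29 Ω = 26.93∠-37.2° Ω.
Step 5 — Power factor: PF = cos(φ) = Re(Z)/|Z| = 21.445/26.929 = 0.7964.
Step 6 — Type: Im(Z) = -16.29 ⇒ leading (phase φ = -37.2°).

PF = 0.7964 (leading, φ = -37.2°)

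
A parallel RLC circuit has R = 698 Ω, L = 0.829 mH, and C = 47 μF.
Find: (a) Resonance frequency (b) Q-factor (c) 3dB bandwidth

Step 1 — Resonance: ω₀ = 1/√(LC) = 1/√(0.000829·4.7e-05) = 5066 rad/s.
Step 2 — f₀ = ω₀/(2π) = 806.3 Hz.
Step 3 — Parallel Q: Q = R/(ω₀L) = 698/(5066·0.000829) = 166.2.
Step 4 — Bandwidth: Δω = ω₀/Q = 30.48 rad/s; BW = Δω/(2π) = 4.851 Hz.

(a) f₀ = 806.3 Hz  (b) Q = 166.2  (c) BW = 4.851 Hz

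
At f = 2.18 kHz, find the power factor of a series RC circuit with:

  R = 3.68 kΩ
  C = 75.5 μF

Step 1 — Angular frequency: ω = 2π·f = 2π·2180 = 1.37e+04 rad/s.
Step 2 — Component impedances:
  R: Z = R = 3680 Ω
  C: Z = 1/(jωC) = -j/(ω·C) = 0 - j0.967 Ω
Step 3 — Series combination: Z_total = R + C = 3680 - j0.967 Ω = 3680∠-0.0° Ω.
Step 4 — Power factor: PF = cos(φ) = Re(Z)/|Z| = 3680/3680 = 1.
Step 5 — Type: Im(Z) = -0.967 ⇒ leading (phase φ = -0.0°).

PF = 1 (leading, φ = -0.0°)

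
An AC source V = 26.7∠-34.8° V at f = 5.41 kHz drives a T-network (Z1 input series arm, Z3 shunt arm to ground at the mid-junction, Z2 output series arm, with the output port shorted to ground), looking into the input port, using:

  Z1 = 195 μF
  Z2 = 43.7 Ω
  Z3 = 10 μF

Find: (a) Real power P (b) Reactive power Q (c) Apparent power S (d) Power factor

Step 1 — Angular frequency: ω = 2π·f = 2π·5410 = 3.399e+04 rad/s.
Step 2 — Component impedances:
  Z1: Z = 1/(jωC) = -j/(ω·C) = 0 - j0.1509 Ω
  Z2: Z = R = 43.7 Ω
  Z3: Z = 1/(jωC) = -j/(ω·C) = 0 - j2.942 Ω
Step 3 — With the output port shorted to ground, the output series arm Z2 runs from the junction to ground; the shunt arm Z3 also runs from the junction to ground. They appear in parallel: Z3 || Z2 = 0.1972 - j2.929 Ω.
Step 4 — Series with input arm Z1: Z_in = Z1 + (Z3 || Z2) = 0.1972 - j3.079 Ω = 3.086∠-86.3° Ω.
Step 5 — Source phasor: V = 26.7∠-34.8° V = 21.92 - j15.24 V.
Step 6 — Current: I = V / Z = 5.382 + j6.775 A = 8.653∠51.5° A.
Step 7 — Complex power: S = V·I* = 14.76 - j230.6 VA.
Step 8 — Real power: P = Re(S) = 14.76 W.
Step 9 — Reactive power: Q = Im(S) = -230.6 VAR.
Step 10 — Apparent power: |S| = 231 VA.
Step 11 — Power factor: PF = P/|S| = 0.06389 (leading).

(a) P = 14.76 W  (b) Q = -230.6 VAR  (c) S = 231 VA  (d) PF = 0.06389 (leading)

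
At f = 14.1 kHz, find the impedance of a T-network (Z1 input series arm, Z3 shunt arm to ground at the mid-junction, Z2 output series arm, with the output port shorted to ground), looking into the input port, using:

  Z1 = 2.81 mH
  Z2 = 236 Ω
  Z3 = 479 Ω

Step 1 — Angular frequency: ω = 2π·f = 2π·1.41e+04 = 8.859e+04 rad/s.
Step 2 — Component impedances:
  Z1: Z = jωL = j·8.859e+04·0.00281 = 0 + j248.9 Ω
  Z2: Z = R = 236 Ω
  Z3: Z = R = 479 Ω
Step 3 — With the output port shorted to ground, the output series arm Z2 runs from the junction to ground; the shunt arm Z3 also runs from the junction to ground. They appear in parallel: Z3 || Z2 = 158.1 Ω.
Step 4 — Series with input arm Z1: Z_in = Z1 + (Z3 || Z2) = 158.1 + j248.9 Ω = 294.9∠57.6° Ω.

Z = 158.1 + j248.9 Ω = 294.9∠57.6° Ω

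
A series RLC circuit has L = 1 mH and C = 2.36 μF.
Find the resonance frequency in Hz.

Step 1 — Resonance condition Im(Z)=0 gives ω₀ = 1/√(LC).
Step 2 — ω₀ = 1/√(0.001·2.36e-06) = 2.058e+04 rad/s.
Step 3 — f₀ = ω₀/(2π) = 3276 Hz.

f₀ = 3276 Hz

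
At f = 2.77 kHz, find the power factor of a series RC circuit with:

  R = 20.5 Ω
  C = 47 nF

Step 1 — Angular frequency: ω = 2π·f = 2π·2770 = 1.74e+04 rad/s.
Step 2 — Component impedances:
  R: Z = R = 20.5 Ω
  C: Z = 1/(jωC) = -j/(ω·C) = 0 - j1222 Ω
Step 3 — Series combination: Z_total = R + C = 20.5 - j1222 Ω = 1223∠-89.0° Ω.
Step 4 — Power factor: PF = cos(φ) = Re(Z)/|Z| = 20.5/1222.7 = 0.01677.
Step 5 — Type: Im(Z) = -1222 ⇒ leading (phase φ = -89.0°).

PF = 0.01677 (leading, φ = -89.0°)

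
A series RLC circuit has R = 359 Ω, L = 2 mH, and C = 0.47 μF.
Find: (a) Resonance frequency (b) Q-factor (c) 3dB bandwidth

Step 1 — Resonance: ω₀ = 1/√(LC) = 1/√(0.002·4.7e-07) = 3.262e+04 rad/s.
Step 2 — f₀ = ω₀/(2π) = 5191 Hz.
Step 3 — Series Q: Q = ω₀L/R = 3.262e+04·0.002/359 = 0.1817.
Step 4 — Bandwidth: Δω = ω₀/Q = 1.795e+05 rad/s; BW = Δω/(2π) = 2.857e+04 Hz.

(a) f₀ = 5191 Hz  (b) Q = 0.1817  (c) BW = 2.857e+04 Hz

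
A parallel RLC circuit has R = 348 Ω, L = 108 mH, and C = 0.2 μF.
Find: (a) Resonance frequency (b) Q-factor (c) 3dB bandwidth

Step 1 — Resonance: ω₀ = 1/√(LC) = 1/√(0.108·2e-07) = 6804 rad/s.
Step 2 — f₀ = ω₀/(2π) = 1083 Hz.
Step 3 — Parallel Q: Q = R/(ω₀L) = 348/(6804·0.108) = 0.4736.
Step 4 — Bandwidth: Δω = ω₀/Q = 1.437e+04 rad/s; BW = Δω/(2π) = 2287 Hz.

(a) f₀ = 1083 Hz  (b) Q = 0.4736  (c) BW = 2287 Hz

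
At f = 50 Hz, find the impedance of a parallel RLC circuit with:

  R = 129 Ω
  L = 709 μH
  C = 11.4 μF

Step 1 — Angular frequency: ω = 2π·f = 2π·50 = 314.2 rad/s.
Step 2 — Component impedances:
  R: Z = R = 129 Ω
  L: Z = jωL = j·314.2·0.000709 = 0 + j0.2227 Ω
  C: Z = 1/(jωC) = -j/(ω·C) = 0 - j279.2 Ω
Step 3 — Parallel combination: 1/Z_total = 1/R + 1/L + 1/C; Z_total = 0.0003852 + j0.2229 Ω = 0.2229∠89.9° Ω.

Z = 0.0003852 + j0.2229 Ω = 0.2229∠89.9° Ω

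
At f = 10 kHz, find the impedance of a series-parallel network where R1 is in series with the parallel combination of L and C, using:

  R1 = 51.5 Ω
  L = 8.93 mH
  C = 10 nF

Step 1 — Angular frequency: ω = 2π·f = 2π·1e+04 = 6.283e+04 rad/s.
Step 2 — Component impedances:
  R1: Z = R = 51.5 Ω
  L: Z = jωL = j·6.283e+04·0.00893 = 0 + j561.1 Ω
  C: Z = 1/(jωC) = -j/(ω·C) = 0 - j1592 Ω
Step 3 — Parallel branch: L || C = 1/(1/L + 1/C) = 0 + j866.6 Ω.
Step 4 — Series with R1: Z_total = R1 + (L || C) = 51.5 + j866.6 Ω = 868.1∠86.6° Ω.

Z = 51.5 + j866.6 Ω = 868.1∠86.6° Ω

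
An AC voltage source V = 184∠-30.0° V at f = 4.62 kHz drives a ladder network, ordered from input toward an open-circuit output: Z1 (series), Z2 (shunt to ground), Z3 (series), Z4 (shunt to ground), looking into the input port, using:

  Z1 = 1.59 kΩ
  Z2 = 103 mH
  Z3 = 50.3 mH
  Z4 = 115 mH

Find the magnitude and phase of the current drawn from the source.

Step 1 — Angular frequency: ω = 2π·f = 2π·4620 = 2.903e+04 rad/s.
Step 2 — Component impedances:
  Z1: Z = R = 1590 Ω
  Z2: Z = jωL = j·2.903e+04·0.103 = 0 + j2990 Ω
  Z3: Z = jωL = j·2.903e+04·0.0503 = 0 + j1460 Ω
  Z4: Z = jωL = j·2.903e+04·0.115 = 0 + j3338 Ω
Step 3 — Ladder network (open output): work backward from the far end, alternating series and parallel combinations. Z_in = 1590 + j1842 Ω = 2433∠49.2° Ω.
Step 4 — Source phasor: V = 184∠-30.0° V = 159.3 - j92 V.
Step 5 — Ohm's law: I = V / Z_total = (159.3 - j92) / (1590 + j1842) = 0.01417 - j0.07428 A.
Step 6 — Convert to polar: |I| = 0.07561 A, ∠I = -79.2°.

I = 0.07561∠-79.2° A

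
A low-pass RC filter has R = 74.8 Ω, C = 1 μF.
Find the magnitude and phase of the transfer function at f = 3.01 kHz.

Step 1 — Angular frequency: ω = 2π·3010 = 1.891e+04 rad/s.
Step 2 — Transfer function: H(jω) = 1/(1 + jωRC).
Step 3 — Denominator: 1 + jωRC = 1 + j·1.891e+04·74.8·1e-06 = 1 + j1.415.
Step 4 — H = 0.3332 - j0.4714.
Step 5 — Magnitude: |H| = 0.5772 (-4.8 dB); phase: φ = -54.7°.

|H| = 0.5772 (-4.8 dB), φ = -54.7°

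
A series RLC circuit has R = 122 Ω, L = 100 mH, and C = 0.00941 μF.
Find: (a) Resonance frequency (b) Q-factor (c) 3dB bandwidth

Step 1 — Resonance condition Im(Z)=0 gives ω₀ = 1/√(LC).
Step 2 — ω₀ = 1/√(0.1·9.41e-09) = 3.26e+04 rad/s.
Step 3 — f₀ = ω₀/(2π) = 5188 Hz.
Step 4 — Series Q: Q = ω₀L/R = 3.26e+04·0.1/122 = 26.72.
Step 5 — 3dB bandwidth: Δω = ω₀/Q = 1220 rad/s; BW = Δω/(2π) = 194.2 Hz.

(a) f₀ = 5188 Hz  (b) Q = 26.72  (c) BW = 194.2 Hz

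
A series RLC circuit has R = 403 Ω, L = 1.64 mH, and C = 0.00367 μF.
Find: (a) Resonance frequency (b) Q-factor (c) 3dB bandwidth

Step 1 — Resonance: ω₀ = 1/√(LC) = 1/√(0.00164·3.67e-09) = 4.076e+05 rad/s.
Step 2 — f₀ = ω₀/(2π) = 6.487e+04 Hz.
Step 3 — Series Q: Q = ω₀L/R = 4.076e+05·0.00164/403 = 1.659.
Step 4 — Bandwidth: Δω = ω₀/Q = 2.457e+05 rad/s; BW = Δω/(2π) = 3.911e+04 Hz.

(a) f₀ = 6.487e+04 Hz  (b) Q = 1.659  (c) BW = 3.911e+04 Hz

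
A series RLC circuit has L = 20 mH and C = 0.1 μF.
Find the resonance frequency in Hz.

Step 1 — Resonance condition Im(Z)=0 gives ω₀ = 1/√(LC).
Step 2 — ω₀ = 1/√(0.02·1e-07) = 2.236e+04 rad/s.
Step 3 — f₀ = ω₀/(2π) = 3559 Hz.

f₀ = 3559 Hz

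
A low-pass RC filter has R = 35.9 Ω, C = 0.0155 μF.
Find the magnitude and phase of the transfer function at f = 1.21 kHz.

Step 1 — Angular frequency: ω = 2π·1210 = 7603 rad/s.
Step 2 — Transfer function: H(jω) = 1/(1 + jωRC).
Step 3 — Denominator: 1 + jωRC = 1 + j·7603·35.9·1.55e-08 = 1 + j0.00423.
Step 4 — H = 1 - j0.00423.
Step 5 — Magnitude: |H| = 1 (-0.0 dB); phase: φ = -0.2°.

|H| = 1 (-0.0 dB), φ = -0.2°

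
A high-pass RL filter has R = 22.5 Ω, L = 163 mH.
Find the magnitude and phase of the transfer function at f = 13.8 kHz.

Step 1 — Angular frequency: ω = 2π·1.38e+04 = 8.671e+04 rad/s.
Step 2 — Transfer function: H(jω) = jωL/(R + jωL).
Step 3 — Numerator jωL = j·1.413e+04; denominator R + jωL = 22.5 + j1.413e+04.
Step 4 — H = 1 + j0.001592.
Step 5 — Magnitude: |H| = 1 (-0.0 dB); phase: φ = 0.1°.

|H| = 1 (-0.0 dB), φ = 0.1°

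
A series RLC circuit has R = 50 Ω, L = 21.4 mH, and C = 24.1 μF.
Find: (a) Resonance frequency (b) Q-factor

Step 1 — Resonance condition Im(Z)=0 gives ω₀ = 1/√(LC).
Step 2 — ω₀ = 1/√(0.0214·2.41e-05) = 1392 rad/s.
Step 3 — f₀ = ω₀/(2π) = 221.6 Hz.
Step 4 — Series Q: Q = ω₀L/R = 1392·0.0214/50 = 0.596.

(a) f₀ = 221.6 Hz  (b) Q = 0.596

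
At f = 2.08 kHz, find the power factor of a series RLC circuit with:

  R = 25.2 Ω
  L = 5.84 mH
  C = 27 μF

Step 1 — Angular frequency: ω = 2π·f = 2π·2080 = 1.307e+04 rad/s.
Step 2 — Component impedances:
  R: Z = R = 25.2 Ω
  L: Z = jωL = j·1.307e+04·0.00584 = 0 + j76.32 Ω
  C: Z = 1/(jωC) = -j/(ω·C) = 0 - j2.834 Ω
Step 3 — Series combination: Z_total = R + L + C = 25.2 + j73.49 Ω = 77.69∠71.1° Ω.
Step 4 — Power factor: PF = cos(φ) = Re(Z)/|Z| = 25.2/77.69 = 0.3244.
Step 5 — Type: Im(Z) = 73.49 ⇒ lagging (phase φ = 71.1°).

PF = 0.3244 (lagging, φ = 71.1°)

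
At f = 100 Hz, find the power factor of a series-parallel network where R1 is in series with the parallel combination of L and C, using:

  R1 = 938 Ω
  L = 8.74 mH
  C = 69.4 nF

Step 1 — Angular frequency: ω = 2π·f = 2π·100 = 628.3 rad/s.
Step 2 — Component impedances:
  R1: Z = R = 938 Ω
  L: Z = jωL = j·628.3·0.00874 = 0 + j5.492 Ω
  C: Z = 1/(jωC) = -j/(ω·C) = 0 - j2.293e+04 Ω
Step 3 — Parallel branch: L || C = 1/(1/L + 1/C) = 0 + j5.493 Ω.
Step 4 — Series with R1: Z_total = R1 + (L || C) = 938 + j5.493 Ω = 938∠0.3° Ω.
Step 5 — Power factor: PF = cos(φ) = Re(Z)/|Z| = 938/938 = 1.
Step 6 — Type: Im(Z) = 5.493 ⇒ lagging (phase φ = 0.3°).

PF = 1 (lagging, φ = 0.3°)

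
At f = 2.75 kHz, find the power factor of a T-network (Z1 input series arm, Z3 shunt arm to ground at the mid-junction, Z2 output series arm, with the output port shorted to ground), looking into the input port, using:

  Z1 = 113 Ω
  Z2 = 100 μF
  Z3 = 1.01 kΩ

Step 1 — Angular frequency: ω = 2π·f = 2π·2750 = 1.728e+04 rad/s.
Step 2 — Component impedances:
  Z1: Z = R = 113 Ω
  Z2: Z = 1/(jωC) = -j/(ω·C) = 0 - j0.5787 Ω
  Z3: Z = R = 1010 Ω
Step 3 — With the output port shorted to ground, the output series arm Z2 runs from the junction to ground; the shunt arm Z3 also runs from the junction to ground. They appear in parallel: Z3 || Z2 = 0.0003316 - j0.5787 Ω.
Step 4 — Series with input arm Z1: Z_in = Z1 + (Z3 || Z2) = 113 - j0.5787 Ω = 113∠-0.3° Ω.
Step 5 — Power factor: PF = cos(φ) = Re(Z)/|Z| = 113/113 = 1.
Step 6 — Type: Im(Z) = -0.5787 ⇒ leading (phase φ = -0.3°).

PF = 1 (leading, φ = -0.3°)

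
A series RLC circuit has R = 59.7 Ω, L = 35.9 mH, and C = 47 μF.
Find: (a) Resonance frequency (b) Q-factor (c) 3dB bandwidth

Step 1 — Resonance: ω₀ = 1/√(LC) = 1/√(0.0359·4.7e-05) = 769.8 rad/s.
Step 2 — f₀ = ω₀/(2π) = 122.5 Hz.
Step 3 — Series Q: Q = ω₀L/R = 769.8·0.0359/59.7 = 0.4629.
Step 4 — Bandwidth: Δω = ω₀/Q = 1663 rad/s; BW = Δω/(2π) = 264.7 Hz.

(a) f₀ = 122.5 Hz  (b) Q = 0.4629  (c) BW = 264.7 Hz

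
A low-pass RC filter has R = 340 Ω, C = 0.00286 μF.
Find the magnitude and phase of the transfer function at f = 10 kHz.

Step 1 — Angular frequency: ω = 2π·1e+04 = 6.283e+04 rad/s.
Step 2 — Transfer function: H(jω) = 1/(1 + jωRC).
Step 3 — Denominator: 1 + jωRC = 1 + j·6.283e+04·340·2.86e-09 = 1 + j0.0611.
Step 4 — H = 0.9963 - j0.06087.
Step 5 — Magnitude: |H| = 0.9981 (-0.0 dB); phase: φ = -3.5°.

|H| = 0.9981 (-0.0 dB), φ = -3.5°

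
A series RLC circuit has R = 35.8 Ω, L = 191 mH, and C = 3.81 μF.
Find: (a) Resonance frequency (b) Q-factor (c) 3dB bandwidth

Step 1 — Resonance condition Im(Z)=0 gives ω₀ = 1/√(LC).
Step 2 — ω₀ = 1/√(0.191·3.81e-06) = 1172 rad/s.
Step 3 — f₀ = ω₀/(2π) = 186.6 Hz.
Step 4 — Series Q: Q = ω₀L/R = 1172·0.191/35.8 = 6.254.
Step 5 — 3dB bandwidth: Δω = ω₀/Q = 187.4 rad/s; BW = Δω/(2π) = 29.83 Hz.

(a) f₀ = 186.6 Hz  (b) Q = 6.254  (c) BW = 29.83 Hz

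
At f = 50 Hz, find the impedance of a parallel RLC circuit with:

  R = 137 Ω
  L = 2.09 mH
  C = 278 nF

Step 1 — Angular frequency: ω = 2π·f = 2π·50 = 314.2 rad/s.
Step 2 — Component impedances:
  R: Z = R = 137 Ω
  L: Z = jωL = j·314.2·0.00209 = 0 + j0.6566 Ω
  C: Z = 1/(jωC) = -j/(ω·C) = 0 - j1.145e+04 Ω
Step 3 — Parallel combination: 1/Z_total = 1/R + 1/L + 1/C; Z_total = 0.003147 + j0.6566 Ω = 0.6566∠89.7° Ω.

Z = 0.003147 + j0.6566 Ω = 0.6566∠89.7° Ω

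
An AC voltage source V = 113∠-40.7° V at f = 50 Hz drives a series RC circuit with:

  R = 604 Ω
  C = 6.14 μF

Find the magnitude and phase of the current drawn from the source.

Step 1 — Angular frequency: ω = 2π·f = 2π·50 = 314.2 rad/s.
Step 2 — Component impedances:
  R: Z = R = 604 Ω
  C: Z = 1/(jωC) = -j/(ω·C) = 0 - j518.4 Ω
Step 3 — Series combination: Z_total = R + C = 604 - j518.4 Ω = 796∠-40.6° Ω.
Step 4 — Source phasor: V = 113∠-40.7° V = 85.67 - j73.69 V.
Step 5 — Ohm's law: I = V / Z_total = (85.67 - j73.69) / (604 - j518.4) = 0.142 - j0.000149 A.
Step 6 — Convert to polar: |I| = 0.142 A, ∠I = -0.1°.

I = 0.142∠-0.1° A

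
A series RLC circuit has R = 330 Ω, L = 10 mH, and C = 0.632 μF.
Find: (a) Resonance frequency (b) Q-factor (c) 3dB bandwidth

Step 1 — Resonance: ω₀ = 1/√(LC) = 1/√(0.01·6.32e-07) = 1.258e+04 rad/s.
Step 2 — f₀ = ω₀/(2π) = 2002 Hz.
Step 3 — Series Q: Q = ω₀L/R = 1.258e+04·0.01/330 = 0.3812.
Step 4 — Bandwidth: Δω = ω₀/Q = 3.3e+04 rad/s; BW = Δω/(2π) = 5252 Hz.

(a) f₀ = 2002 Hz  (b) Q = 0.3812  (c) BW = 5252 Hz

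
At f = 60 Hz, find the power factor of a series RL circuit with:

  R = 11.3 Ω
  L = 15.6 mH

Step 1 — Angular frequency: ω = 2π·f = 2π·60 = 377 rad/s.
Step 2 — Component impedances:
  R: Z = R = 11.3 Ω
  L: Z = jωL = j·377·0.0156 = 0 + j5.881 Ω
Step 3 — Series combination: Z_total = R + L = 11.3 + j5.881 Ω = 12.74∠27.5° Ω.
Step 4 — Power factor: PF = cos(φ) = Re(Z)/|Z| = 11.3/12.7388 = 0.8871.
Step 5 — Type: Im(Z) = 5.881 ⇒ lagging (phase φ = 27.5°).

PF = 0.8871 (lagging, φ = 27.5°)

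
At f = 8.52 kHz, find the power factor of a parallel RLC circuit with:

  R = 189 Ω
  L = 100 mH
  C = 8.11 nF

Step 1 — Angular frequency: ω = 2π·f = 2π·8520 = 5.353e+04 rad/s.
Step 2 — Component impedances:
  R: Z = R = 189 Ω
  L: Z = jωL = j·5.353e+04·0.1 = 0 + j5353 Ω
  C: Z = 1/(jωC) = -j/(ω·C) = 0 - j2303 Ω
Step 3 — Parallel combination: 1/Z_total = 1/R + 1/L + 1/C; Z_total = 188.6 - j8.816 Ω = 188.8∠-2.7° Ω.
Step 4 — Power factor: PF = cos(φ) = Re(Z)/|Z| = 188.6/188.8 = 0.9989.
Step 5 — Type: Im(Z) = -8.816 ⇒ leading (phase φ = -2.7°).

PF = 0.9989 (leading, φ = -2.7°)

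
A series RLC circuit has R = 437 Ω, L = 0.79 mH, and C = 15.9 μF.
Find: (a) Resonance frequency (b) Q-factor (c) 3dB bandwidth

Step 1 — Resonance: ω₀ = 1/√(LC) = 1/√(0.00079·1.59e-05) = 8923 rad/s.
Step 2 — f₀ = ω₀/(2π) = 1420 Hz.
Step 3 — Series Q: Q = ω₀L/R = 8923·0.00079/437 = 0.01613.
Step 4 — Bandwidth: Δω = ω₀/Q = 5.532e+05 rad/s; BW = Δω/(2π) = 8.804e+04 Hz.

(a) f₀ = 1420 Hz  (b) Q = 0.01613  (c) BW = 8.804e+04 Hz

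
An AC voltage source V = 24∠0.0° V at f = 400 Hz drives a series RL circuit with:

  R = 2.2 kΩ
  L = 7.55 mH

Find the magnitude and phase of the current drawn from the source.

Step 1 — Angular frequency: ω = 2π·f = 2π·400 = 2513 rad/s.
Step 2 — Component impedances:
  R: Z = R = 2200 Ω
  L: Z = jωL = j·2513·0.00755 = 0 + j18.98 Ω
Step 3 — Series combination: Z_total = R + L = 2200 + j18.98 Ω = 2200∠0.5° Ω.
Step 4 — Source phasor: V = 24∠0.0° V = 24 V.
Step 5 — Ohm's law: I = V / Z_total = (24) / (2200 + j18.98) = 0.01091 - j9.408e-05 A.
Step 6 — Convert to polar: |I| = 0.01091 A, ∠I = -0.5°.

I = 0.01091∠-0.5° A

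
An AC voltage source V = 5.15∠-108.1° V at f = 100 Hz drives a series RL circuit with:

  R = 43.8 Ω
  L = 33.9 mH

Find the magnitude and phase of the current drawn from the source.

Step 1 — Angular frequency: ω = 2π·f = 2π·100 = 628.3 rad/s.
Step 2 — Component impedances:
  R: Z = R = 43.8 Ω
  L: Z = jωL = j·628.3·0.0339 = 0 + j21.3 Ω
Step 3 — Series combination: Z_total = R + L = 43.8 + j21.3 Ω = 48.7∠25.9° Ω.
Step 4 — Source phasor: V = 5.15∠-108.1° V = -1.6 - j4.895 V.
Step 5 — Ohm's law: I = V / Z_total = (-1.6 - j4.895) / (43.8 + j21.3) = -0.0735 - j0.07602 A.
Step 6 — Convert to polar: |I| = 0.1057 A, ∠I = -134.0°.

I = 0.1057∠-134.0° A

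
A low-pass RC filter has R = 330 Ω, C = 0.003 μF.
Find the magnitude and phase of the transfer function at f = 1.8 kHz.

Step 1 — Angular frequency: ω = 2π·1800 = 1.131e+04 rad/s.
Step 2 — Transfer function: H(jω) = 1/(1 + jωRC).
Step 3 — Denominator: 1 + jωRC = 1 + j·1.131e+04·330·3e-09 = 1 + j0.0112.
Step 4 — H = 0.9999 - j0.0112.
Step 5 — Magnitude: |H| = 0.9999 (-0.0 dB); phase: φ = -0.6°.

|H| = 0.9999 (-0.0 dB), φ = -0.6°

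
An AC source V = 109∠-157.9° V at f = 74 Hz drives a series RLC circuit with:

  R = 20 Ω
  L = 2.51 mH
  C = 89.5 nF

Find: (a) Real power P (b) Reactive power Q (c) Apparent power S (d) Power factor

Step 1 — Angular frequency: ω = 2π·f = 2π·74 = 465 rad/s.
Step 2 — Component impedances:
  R: Z = R = 20 Ω
  L: Z = jωL = j·465·0.00251 = 0 + j1.167 Ω
  C: Z = 1/(jωC) = -j/(ω·C) = 0 - j2.403e+04 Ω
Step 3 — Series combination: Z_total = R + L + C = 20 - j2.403e+04 Ω = 2.403e+04∠-90.0° Ω.
Step 4 — Source phasor: V = 109∠-157.9° V = -101 - j41.01 V.
Step 5 — Current: I = V / Z = 0.001703 - j0.004204 A = 0.004536∠-67.9° A.
Step 6 — Complex power: S = V·I* = 0.0004115 - j0.4944 VA.
Step 7 — Real power: P = Re(S) = 0.0004115 W.
Step 8 — Reactive power: Q = Im(S) = -0.4944 VAR.
Step 9 — Apparent power: |S| = 0.4944 VA.
Step 10 — Power factor: PF = P/|S| = 0.0008323 (leading).

(a) P = 0.0004115 W  (b) Q = -0.4944 VAR  (c) S = 0.4944 VA  (d) PF = 0.0008323 (leading)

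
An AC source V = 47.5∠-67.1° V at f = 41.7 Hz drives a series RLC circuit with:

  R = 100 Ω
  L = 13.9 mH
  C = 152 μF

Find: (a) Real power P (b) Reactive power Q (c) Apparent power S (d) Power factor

Step 1 — Angular frequency: ω = 2π·f = 2π·41.7 = 262 rad/s.
Step 2 — Component impedances:
  R: Z = R = 100 Ω
  L: Z = jωL = j·262·0.0139 = 0 + j3.642 Ω
  C: Z = 1/(jωC) = -j/(ω·C) = 0 - j25.11 Ω
Step 3 — Series combination: Z_total = R + L + C = 100 - j21.47 Ω = 102.3∠-12.1° Ω.
Step 4 — Source phasor: V = 47.5∠-67.1° V = 18.48 - j43.76 V.
Step 5 — Current: I = V / Z = 0.2665 - j0.3804 A = 0.4644∠-55.0° A.
Step 6 — Complex power: S = V·I* = 21.57 - j4.63 VA.
Step 7 — Real power: P = Re(S) = 21.57 W.
Step 8 — Reactive power: Q = Im(S) = -4.63 VAR.
Step 9 — Apparent power: |S| = 22.06 VA.
Step 10 — Power factor: PF = P/|S| = 0.9777 (leading).

(a) P = 21.57 W  (b) Q = -4.63 VAR  (c) S = 22.06 VA  (d) PF = 0.9777 (leading)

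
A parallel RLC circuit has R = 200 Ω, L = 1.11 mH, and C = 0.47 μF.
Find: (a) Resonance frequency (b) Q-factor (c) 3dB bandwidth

Step 1 — Resonance: ω₀ = 1/√(LC) = 1/√(0.00111·4.7e-07) = 4.378e+04 rad/s.
Step 2 — f₀ = ω₀/(2π) = 6968 Hz.
Step 3 — Parallel Q: Q = R/(ω₀L) = 200/(4.378e+04·0.00111) = 4.115.
Step 4 — Bandwidth: Δω = ω₀/Q = 1.064e+04 rad/s; BW = Δω/(2π) = 1693 Hz.

(a) f₀ = 6968 Hz  (b) Q = 4.115  (c) BW = 1693 Hz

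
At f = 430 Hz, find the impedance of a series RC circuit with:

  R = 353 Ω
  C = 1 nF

Step 1 — Angular frequency: ω = 2π·f = 2π·430 = 2702 rad/s.
Step 2 — Component impedances:
  R: Z = R = 353 Ω
  C: Z = 1/(jωC) = -j/(ω·C) = 0 - j3.701e+05 Ω
Step 3 — Series combination: Z_total = R + C = 353 - j3.701e+05 Ω = 3.701e+05∠-89.9° Ω.

Z = 353 - j3.701e+05 Ω = 3.701e+05∠-89.9° Ω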